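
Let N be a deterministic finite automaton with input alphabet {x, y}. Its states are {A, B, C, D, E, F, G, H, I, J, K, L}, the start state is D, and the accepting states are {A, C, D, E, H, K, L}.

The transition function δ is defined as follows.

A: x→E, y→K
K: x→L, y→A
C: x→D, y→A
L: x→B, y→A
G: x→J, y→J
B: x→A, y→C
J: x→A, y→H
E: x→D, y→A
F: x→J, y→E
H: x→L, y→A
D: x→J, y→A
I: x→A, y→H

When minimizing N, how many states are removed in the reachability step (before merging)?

3

BFS from D reaches {A, B, C, D, E, H, J, K, L}; the 3 state(s) F, G, I are never visited.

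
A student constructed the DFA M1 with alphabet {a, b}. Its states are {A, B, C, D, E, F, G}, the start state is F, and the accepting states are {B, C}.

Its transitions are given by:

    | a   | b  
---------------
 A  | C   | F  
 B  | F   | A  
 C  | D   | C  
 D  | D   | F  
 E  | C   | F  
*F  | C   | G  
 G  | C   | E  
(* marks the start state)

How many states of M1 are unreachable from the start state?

2

No path from F leads to A, B; the other 5 states are all reachable.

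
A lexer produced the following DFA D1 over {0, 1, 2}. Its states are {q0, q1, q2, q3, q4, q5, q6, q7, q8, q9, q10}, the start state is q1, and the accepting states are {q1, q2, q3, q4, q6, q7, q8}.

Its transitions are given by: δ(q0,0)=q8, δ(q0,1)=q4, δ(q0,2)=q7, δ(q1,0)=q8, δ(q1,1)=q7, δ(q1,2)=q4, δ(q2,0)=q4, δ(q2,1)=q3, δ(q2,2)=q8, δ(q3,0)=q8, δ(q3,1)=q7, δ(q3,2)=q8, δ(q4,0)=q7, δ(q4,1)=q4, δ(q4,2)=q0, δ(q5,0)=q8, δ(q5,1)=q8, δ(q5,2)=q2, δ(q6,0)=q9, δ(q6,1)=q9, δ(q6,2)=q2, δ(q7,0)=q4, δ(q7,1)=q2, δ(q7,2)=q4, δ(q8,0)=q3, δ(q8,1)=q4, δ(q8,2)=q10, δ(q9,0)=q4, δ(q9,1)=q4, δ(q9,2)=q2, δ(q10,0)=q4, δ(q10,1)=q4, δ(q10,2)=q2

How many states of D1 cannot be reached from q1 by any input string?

No path from q1 leads to q5, q6, q9; the other 8 states are all reachable.

3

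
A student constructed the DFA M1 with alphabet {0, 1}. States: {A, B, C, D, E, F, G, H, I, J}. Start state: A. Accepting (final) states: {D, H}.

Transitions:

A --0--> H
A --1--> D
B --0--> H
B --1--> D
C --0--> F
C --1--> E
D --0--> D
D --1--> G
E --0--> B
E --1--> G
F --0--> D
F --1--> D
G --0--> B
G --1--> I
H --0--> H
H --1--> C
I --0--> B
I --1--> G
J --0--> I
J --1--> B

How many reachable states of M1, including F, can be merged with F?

3

States {J} cannot be reached from the start state, so discard them.
Initial partition by acceptance: {D,H} | {A,B,C,E,F,G,I}.
Split {A,B,C,E,F,G,I} by δ(·,0) → {C,E,G,I} and {A,B,F}.
The partition is now stable with 3 blocks: {D,H} | {C,E,G,I} | {A,B,F}.
The equivalence class containing F is {A,B,F}, of size 3.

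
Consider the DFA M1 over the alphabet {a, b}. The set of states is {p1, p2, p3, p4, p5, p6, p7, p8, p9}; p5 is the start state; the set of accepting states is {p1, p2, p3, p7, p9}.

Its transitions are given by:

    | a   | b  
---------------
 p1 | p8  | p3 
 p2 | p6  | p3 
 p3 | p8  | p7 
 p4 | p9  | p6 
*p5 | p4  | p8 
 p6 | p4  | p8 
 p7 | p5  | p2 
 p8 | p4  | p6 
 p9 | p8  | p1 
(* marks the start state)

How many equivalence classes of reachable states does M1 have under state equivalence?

3

Every state is reachable, so we keep all 9.
Start with accepting vs non-accepting: {p1,p2,p3,p7,p9} | {p4,p5,p6,p8}.
Refine {p4,p5,p6,p8} on symbol a: members go to different blocks, giving {p5,p6,p8} and {p4}.
Stable partition: {p1,p2,p3,p7,p9} | {p5,p6,p8} | {p4} — 3 equivalence classes.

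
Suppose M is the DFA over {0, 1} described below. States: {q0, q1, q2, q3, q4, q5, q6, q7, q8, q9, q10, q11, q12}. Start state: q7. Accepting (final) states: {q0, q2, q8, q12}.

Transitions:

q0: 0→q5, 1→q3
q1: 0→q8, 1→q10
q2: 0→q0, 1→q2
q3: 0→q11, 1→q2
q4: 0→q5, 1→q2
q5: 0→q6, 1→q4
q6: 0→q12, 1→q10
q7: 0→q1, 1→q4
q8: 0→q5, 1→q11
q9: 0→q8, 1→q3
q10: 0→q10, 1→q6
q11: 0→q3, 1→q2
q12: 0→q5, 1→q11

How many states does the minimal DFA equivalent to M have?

First remove the unreachable states {q9}; 12 states remain.
Initial partition by acceptance: {q0,q2,q8,q12} | {q1,q3,q4,q5,q6,q7,q10,q11}.
Split {q0,q2,q8,q12} by δ(·,0) → {q0,q8,q12} and {q2}.
Refine {q1,q3,q4,q5,q6,q7,q10,q11} on symbol 0: members go to different blocks, giving {q3,q4,q5,q7,q10,q11} and {q1,q6}.
Split {q3,q4,q5,q7,q10,q11} by δ(·,0) → {q3,q4,q10,q11} and {q5,q7}.
Refine {q3,q4,q10,q11} on symbol 0: members go to different blocks, giving {q3,q10,q11} and {q4}.
Refine {q3,q10,q11} on symbol 1: members go to different blocks, giving {q3,q11} and {q10}.
No further refinement is possible. Final partition (7 blocks): {q0,q8,q12} | {q3,q11} | {q2} | {q1,q6} | {q5,q7} | {q4} | {q10}.

7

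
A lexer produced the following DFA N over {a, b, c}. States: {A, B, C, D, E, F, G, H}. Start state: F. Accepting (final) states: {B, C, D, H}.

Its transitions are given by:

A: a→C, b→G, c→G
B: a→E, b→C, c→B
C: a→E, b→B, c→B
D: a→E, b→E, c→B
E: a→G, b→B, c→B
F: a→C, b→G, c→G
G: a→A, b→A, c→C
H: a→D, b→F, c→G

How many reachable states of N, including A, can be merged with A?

First remove the unreachable states {D,H}; 6 states remain.
Start with accepting vs non-accepting: {B,C} | {A,E,F,G}.
Refine {A,E,F,G} on symbol a: members go to different blocks, giving {A,F} and {E,G}.
Split {E,G} by δ(·,a) → {E} and {G}.
No further refinement is possible. Final partition (4 blocks): {B,C} | {A,F} | {E} | {G}.
The equivalence class containing A is {A,F}, of size 2.

2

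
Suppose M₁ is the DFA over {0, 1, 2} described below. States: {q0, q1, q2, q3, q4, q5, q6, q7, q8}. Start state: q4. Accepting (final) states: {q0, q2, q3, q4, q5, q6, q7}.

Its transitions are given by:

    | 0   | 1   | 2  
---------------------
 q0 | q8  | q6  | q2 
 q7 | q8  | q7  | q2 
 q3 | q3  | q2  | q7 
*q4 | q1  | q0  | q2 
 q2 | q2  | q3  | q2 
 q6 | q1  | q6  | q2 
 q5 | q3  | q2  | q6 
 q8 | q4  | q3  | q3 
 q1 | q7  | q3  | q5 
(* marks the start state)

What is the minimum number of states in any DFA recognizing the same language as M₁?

4

All states are reachable from the start state.
Start with accepting vs non-accepting: {q0,q2,q3,q4,q5,q6,q7} | {q1,q8}.
Refine {q0,q2,q3,q4,q5,q6,q7} on symbol 0: members go to different blocks, giving {q0,q4,q6,q7} and {q2,q3,q5}.
Refine {q2,q3,q5} on symbol 2: members go to different blocks, giving {q3,q5} and {q2}.
The partition is now stable with 4 blocks: {q0,q4,q6,q7} | {q1,q8} | {q3,q5} | {q2}.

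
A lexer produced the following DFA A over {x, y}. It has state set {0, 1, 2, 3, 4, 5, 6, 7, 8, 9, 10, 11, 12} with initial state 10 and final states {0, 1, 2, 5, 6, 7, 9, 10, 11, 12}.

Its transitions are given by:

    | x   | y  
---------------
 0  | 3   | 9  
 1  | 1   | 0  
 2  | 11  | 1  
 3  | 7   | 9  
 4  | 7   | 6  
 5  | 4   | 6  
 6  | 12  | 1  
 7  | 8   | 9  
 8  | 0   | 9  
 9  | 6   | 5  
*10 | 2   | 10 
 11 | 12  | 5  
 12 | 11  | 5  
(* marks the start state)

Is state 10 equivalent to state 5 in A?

No

All states are reachable from the start state.
Initial partition by acceptance: {0,1,2,5,6,7,9,10,11,12} | {3,4,8}.
Refine {0,1,2,5,6,7,9,10,11,12} on symbol x: members go to different blocks, giving {1,2,6,9,10,11,12} and {0,5,7}.
On input y, block {1,2,6,9,10,11,12} splits into {1,9,11,12} and {2,6,10}.
Refine {1,9,11,12} on symbol x: members go to different blocks, giving {1,11,12} and {9}.
Split {3,4,8} by δ(·,y) → {3,8} and {4}.
Refine {0,5,7} on symbol x: members go to different blocks, giving {0,7} and {5}.
Split {1,11,12} by δ(·,y) → {11,12} and {1}.
Refine {2,6,10} on symbol x: members go to different blocks, giving {2,6} and {10}.
The partition is now stable with 9 blocks: {11,12} | {3,8} | {0,7} | {2,6} | {9} | {4} | {5} | {1} | {10}.
10 and 5 end up in different blocks, so they are distinguishable. For instance, the string 'x' is accepted from only 10.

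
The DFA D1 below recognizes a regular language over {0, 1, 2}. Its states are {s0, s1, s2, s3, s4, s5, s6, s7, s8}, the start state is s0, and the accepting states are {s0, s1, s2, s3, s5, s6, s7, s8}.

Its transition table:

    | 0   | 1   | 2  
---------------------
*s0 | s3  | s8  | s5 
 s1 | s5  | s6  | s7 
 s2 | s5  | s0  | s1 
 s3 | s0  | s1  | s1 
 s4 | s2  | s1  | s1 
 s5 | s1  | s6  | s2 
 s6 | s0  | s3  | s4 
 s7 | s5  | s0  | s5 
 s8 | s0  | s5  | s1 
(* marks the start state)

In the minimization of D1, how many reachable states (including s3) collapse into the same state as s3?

2

Start with accepting vs non-accepting: {s0,s1,s2,s3,s5,s6,s7,s8} | {s4}.
Split {s0,s1,s2,s3,s5,s6,s7,s8} by δ(·,2) → {s0,s1,s2,s3,s5,s7,s8} and {s6}.
Refine {s0,s1,s2,s3,s5,s7,s8} on symbol 1: members go to different blocks, giving {s0,s2,s3,s7,s8} and {s1,s5}.
Refine {s0,s2,s3,s7,s8} on symbol 0: members go to different blocks, giving {s0,s3,s8} and {s2,s7}.
Split {s0,s3,s8} by δ(·,1) → {s3,s8} and {s0}.
The partition is now stable with 6 blocks: {s3,s8} | {s4} | {s6} | {s1,s5} | {s2,s7} | {s0}.
The equivalence class containing s3 is {s3,s8}, of size 2.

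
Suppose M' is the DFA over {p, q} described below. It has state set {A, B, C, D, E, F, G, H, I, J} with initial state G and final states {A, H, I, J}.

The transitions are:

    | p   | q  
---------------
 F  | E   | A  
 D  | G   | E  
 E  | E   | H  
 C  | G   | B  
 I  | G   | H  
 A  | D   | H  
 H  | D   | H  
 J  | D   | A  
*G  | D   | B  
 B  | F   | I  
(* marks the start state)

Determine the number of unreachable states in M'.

2

No path from G leads to C, J; the other 8 states are all reachable.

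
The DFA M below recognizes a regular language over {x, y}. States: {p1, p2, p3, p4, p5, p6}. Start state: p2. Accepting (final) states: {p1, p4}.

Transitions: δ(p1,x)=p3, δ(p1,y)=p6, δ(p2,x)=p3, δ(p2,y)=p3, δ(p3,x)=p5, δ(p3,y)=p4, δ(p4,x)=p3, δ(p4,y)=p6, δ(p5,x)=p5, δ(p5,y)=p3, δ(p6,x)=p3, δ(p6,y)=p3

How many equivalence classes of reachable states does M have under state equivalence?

4

States {p1} cannot be reached from the start state, so discard them.
Initial partition by acceptance: {p4} | {p2,p3,p5,p6}.
On input y, block {p2,p3,p5,p6} splits into {p2,p5,p6} and {p3}.
Split {p2,p5,p6} by δ(·,x) → {p2,p6} and {p5}.
Stable partition: {p4} | {p2,p6} | {p3} | {p5} — 4 equivalence classes.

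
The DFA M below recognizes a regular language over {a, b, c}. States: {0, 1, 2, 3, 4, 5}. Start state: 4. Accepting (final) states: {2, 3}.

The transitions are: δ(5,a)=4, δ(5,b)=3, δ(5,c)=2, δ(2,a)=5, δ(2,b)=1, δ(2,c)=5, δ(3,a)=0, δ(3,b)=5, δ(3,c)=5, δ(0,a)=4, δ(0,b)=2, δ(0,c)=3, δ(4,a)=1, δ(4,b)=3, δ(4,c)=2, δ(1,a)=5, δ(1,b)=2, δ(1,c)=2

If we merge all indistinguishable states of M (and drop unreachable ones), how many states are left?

2

Start with accepting vs non-accepting: {2,3} | {0,1,4,5}.
No further refinement is possible. Final partition (2 blocks): {2,3} | {0,1,4,5}.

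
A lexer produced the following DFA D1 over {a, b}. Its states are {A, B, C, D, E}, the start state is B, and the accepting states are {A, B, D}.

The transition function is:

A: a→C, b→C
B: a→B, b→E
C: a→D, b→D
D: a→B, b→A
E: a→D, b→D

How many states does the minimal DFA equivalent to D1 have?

Initial partition by acceptance: {A,B,D} | {C,E}.
Split {A,B,D} by δ(·,a) → {B,D} and {A}.
Split {B,D} by δ(·,b) → {B} and {D}.
The partition is now stable with 4 blocks: {B} | {C,E} | {A} | {D}.

4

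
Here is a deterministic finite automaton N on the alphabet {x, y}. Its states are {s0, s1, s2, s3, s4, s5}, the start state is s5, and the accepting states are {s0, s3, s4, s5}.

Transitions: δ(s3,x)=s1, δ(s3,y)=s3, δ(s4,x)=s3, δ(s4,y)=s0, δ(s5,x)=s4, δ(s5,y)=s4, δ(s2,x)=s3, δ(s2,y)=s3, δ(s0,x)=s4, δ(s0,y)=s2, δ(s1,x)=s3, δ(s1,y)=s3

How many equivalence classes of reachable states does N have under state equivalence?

All states are reachable from the start state.
Start with accepting vs non-accepting: {s0,s3,s4,s5} | {s1,s2}.
Split {s0,s3,s4,s5} by δ(·,x) → {s0,s4,s5} and {s3}.
On input x, block {s0,s4,s5} splits into {s0,s5} and {s4}.
On input y, block {s0,s5} splits into {s0} and {s5}.
No further refinement is possible. Final partition (5 blocks): {s0} | {s1,s2} | {s3} | {s4} | {s5}.

5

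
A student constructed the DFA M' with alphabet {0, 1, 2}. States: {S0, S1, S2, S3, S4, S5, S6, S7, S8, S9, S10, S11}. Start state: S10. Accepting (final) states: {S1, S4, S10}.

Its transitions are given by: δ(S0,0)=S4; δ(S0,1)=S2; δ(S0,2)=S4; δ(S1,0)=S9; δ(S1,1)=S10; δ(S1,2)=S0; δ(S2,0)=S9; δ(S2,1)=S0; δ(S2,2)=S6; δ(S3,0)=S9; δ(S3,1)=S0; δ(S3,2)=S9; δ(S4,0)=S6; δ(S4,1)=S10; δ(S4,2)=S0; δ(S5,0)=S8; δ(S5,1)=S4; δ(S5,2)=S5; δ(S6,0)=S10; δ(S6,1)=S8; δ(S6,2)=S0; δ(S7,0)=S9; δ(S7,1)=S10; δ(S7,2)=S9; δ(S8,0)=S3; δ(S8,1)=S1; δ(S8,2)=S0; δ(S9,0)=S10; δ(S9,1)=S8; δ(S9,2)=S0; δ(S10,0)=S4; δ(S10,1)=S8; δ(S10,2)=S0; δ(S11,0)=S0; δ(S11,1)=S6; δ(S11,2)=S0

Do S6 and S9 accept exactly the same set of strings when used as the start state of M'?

Yes

First remove the unreachable states {S5,S7,S11}; 9 states remain.
Start with accepting vs non-accepting: {S1,S4,S10} | {S0,S2,S3,S6,S8,S9}.
Refine {S1,S4,S10} on symbol 0: members go to different blocks, giving {S1,S4} and {S10}.
Refine {S0,S2,S3,S6,S8,S9} on symbol 0: members go to different blocks, giving {S2,S3,S8} and {S6,S9} and {S0}.
Refine {S2,S3,S8} on symbol 0: members go to different blocks, giving {S2,S3} and {S8}.
The partition is now stable with 6 blocks: {S1,S4} | {S2,S3} | {S10} | {S6,S9} | {S0} | {S8}.
S6 and S9 lie in the same block of the stable partition, so they are equivalent — no string distinguishes them.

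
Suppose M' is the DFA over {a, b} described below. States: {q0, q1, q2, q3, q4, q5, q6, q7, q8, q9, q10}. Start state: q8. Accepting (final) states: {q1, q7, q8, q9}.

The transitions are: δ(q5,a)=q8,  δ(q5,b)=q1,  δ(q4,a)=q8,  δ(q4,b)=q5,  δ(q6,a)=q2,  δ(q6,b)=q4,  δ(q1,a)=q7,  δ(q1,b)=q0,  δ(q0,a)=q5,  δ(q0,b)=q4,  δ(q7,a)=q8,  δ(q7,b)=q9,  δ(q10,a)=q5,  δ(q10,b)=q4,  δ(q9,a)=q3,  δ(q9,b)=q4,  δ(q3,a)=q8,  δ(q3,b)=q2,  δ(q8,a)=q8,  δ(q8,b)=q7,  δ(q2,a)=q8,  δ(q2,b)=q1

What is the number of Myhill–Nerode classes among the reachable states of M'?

7

First remove the unreachable states {q6,q10}; 9 states remain.
Start with accepting vs non-accepting: {q1,q7,q8,q9} | {q0,q2,q3,q4,q5}.
Refine {q1,q7,q8,q9} on symbol a: members go to different blocks, giving {q1,q7,q8} and {q9}.
Refine {q1,q7,q8} on symbol b: members go to different blocks, giving {q1} and {q7} and {q8}.
On input a, block {q0,q2,q3,q4,q5} splits into {q2,q3,q4,q5} and {q0}.
On input b, block {q2,q3,q4,q5} splits into {q2,q5} and {q3,q4}.
No further refinement is possible. Final partition (7 blocks): {q1} | {q2,q5} | {q9} | {q7} | {q8} | {q0} | {q3,q4}.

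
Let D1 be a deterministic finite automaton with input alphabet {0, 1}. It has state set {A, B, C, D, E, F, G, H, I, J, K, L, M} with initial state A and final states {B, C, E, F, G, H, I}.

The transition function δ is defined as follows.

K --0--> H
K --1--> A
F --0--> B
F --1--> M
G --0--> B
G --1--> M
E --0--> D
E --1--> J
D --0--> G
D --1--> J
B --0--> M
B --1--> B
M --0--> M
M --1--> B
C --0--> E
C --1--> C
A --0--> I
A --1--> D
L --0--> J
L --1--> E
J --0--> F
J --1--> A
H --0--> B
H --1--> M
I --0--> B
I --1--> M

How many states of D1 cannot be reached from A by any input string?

No path from A leads to C, E, H, K, L; the other 8 states are all reachable.

5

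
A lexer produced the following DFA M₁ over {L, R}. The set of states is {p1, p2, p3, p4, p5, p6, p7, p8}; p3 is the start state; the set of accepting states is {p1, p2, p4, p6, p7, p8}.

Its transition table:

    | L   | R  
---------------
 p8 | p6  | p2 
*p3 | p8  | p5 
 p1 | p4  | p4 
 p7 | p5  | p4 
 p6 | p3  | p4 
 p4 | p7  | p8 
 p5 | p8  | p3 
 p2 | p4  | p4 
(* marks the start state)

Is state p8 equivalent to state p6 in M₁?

No

States {p1} cannot be reached from the start state, so discard them.
Start with accepting vs non-accepting: {p2,p4,p6,p7,p8} | {p3,p5}.
On input L, block {p2,p4,p6,p7,p8} splits into {p2,p4,p8} and {p6,p7}.
On input L, block {p2,p4,p8} splits into {p4,p8} and {p2}.
On input R, block {p4,p8} splits into {p4} and {p8}.
No further refinement is possible. Final partition (5 blocks): {p4} | {p3,p5} | {p6,p7} | {p2} | {p8}.
p8 and p6 end up in different blocks, so they are distinguishable. For instance, the string 'L' is accepted from only p8.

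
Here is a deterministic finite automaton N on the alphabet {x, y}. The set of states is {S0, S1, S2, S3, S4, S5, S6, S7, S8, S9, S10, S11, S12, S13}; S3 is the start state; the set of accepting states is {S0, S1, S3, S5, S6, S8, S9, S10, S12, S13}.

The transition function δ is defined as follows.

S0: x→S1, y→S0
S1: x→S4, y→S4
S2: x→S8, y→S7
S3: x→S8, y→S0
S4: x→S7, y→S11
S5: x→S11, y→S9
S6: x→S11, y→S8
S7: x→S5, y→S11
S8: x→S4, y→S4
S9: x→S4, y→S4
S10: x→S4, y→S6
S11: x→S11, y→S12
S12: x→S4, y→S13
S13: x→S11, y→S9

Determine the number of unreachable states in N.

BFS from S3 reaches {S0, S1, S3, S4, S5, S7, S8, S9, S11, S12, S13}; the 3 state(s) S2, S6, S10 are never visited.

3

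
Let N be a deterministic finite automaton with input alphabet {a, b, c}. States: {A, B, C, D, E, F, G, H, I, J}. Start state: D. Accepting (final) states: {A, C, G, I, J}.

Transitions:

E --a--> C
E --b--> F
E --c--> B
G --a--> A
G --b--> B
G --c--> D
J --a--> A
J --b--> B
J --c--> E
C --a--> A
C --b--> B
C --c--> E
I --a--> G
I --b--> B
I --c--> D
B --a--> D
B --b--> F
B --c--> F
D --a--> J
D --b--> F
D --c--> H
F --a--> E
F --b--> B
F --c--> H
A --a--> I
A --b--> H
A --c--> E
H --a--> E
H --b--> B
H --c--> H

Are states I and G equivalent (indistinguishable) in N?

Every state is reachable, so we keep all 10.
P0 = {A,C,G,I,J} | {B,D,E,F,H}.
Split {B,D,E,F,H} by δ(·,a) → {B,F,H} and {D,E}.
Stable partition: {A,C,G,I,J} | {B,F,H} | {D,E} — 3 equivalence classes.
I and G lie in the same block of the stable partition, so they are equivalent — no string distinguishes them.

Yes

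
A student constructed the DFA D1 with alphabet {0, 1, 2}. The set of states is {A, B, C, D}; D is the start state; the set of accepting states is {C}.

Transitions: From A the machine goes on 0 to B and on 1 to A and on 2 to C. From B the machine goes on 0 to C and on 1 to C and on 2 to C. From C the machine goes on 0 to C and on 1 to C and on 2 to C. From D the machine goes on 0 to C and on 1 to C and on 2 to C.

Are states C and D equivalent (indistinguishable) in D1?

No

Reachable states from the start: {C,D}. Unreachable: {A,B} — drop them.
Start with accepting vs non-accepting: {C} | {D}.
Stable partition: {C} | {D} — 2 equivalence classes.
C and D end up in different blocks, so they are distinguishable. For instance, the string 'ε' is accepted from only C.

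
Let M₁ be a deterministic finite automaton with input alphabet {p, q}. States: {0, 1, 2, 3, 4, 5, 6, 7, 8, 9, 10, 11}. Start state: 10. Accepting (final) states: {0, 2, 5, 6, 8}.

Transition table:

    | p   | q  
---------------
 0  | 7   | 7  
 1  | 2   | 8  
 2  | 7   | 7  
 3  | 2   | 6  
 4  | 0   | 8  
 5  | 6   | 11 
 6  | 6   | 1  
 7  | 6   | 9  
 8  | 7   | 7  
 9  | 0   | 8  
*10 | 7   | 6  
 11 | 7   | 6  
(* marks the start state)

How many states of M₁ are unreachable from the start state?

4

BFS from 10 reaches {0, 1, 2, 6, 7, 8, 9, 10}; the 4 state(s) 3, 4, 5, 11 are never visited.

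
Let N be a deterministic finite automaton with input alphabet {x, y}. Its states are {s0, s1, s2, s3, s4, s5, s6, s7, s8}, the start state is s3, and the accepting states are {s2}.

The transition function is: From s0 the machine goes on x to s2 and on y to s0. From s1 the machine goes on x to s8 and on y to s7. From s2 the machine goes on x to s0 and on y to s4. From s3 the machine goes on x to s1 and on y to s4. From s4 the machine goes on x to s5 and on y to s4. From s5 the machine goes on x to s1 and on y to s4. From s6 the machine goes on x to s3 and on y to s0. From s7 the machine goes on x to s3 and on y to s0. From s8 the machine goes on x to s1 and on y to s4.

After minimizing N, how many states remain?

First remove the unreachable states {s6}; 8 states remain.
Start with accepting vs non-accepting: {s2} | {s0,s1,s3,s4,s5,s7,s8}.
Refine {s0,s1,s3,s4,s5,s7,s8} on symbol x: members go to different blocks, giving {s1,s3,s4,s5,s7,s8} and {s0}.
Refine {s1,s3,s4,s5,s7,s8} on symbol y: members go to different blocks, giving {s1,s3,s4,s5,s8} and {s7}.
Refine {s1,s3,s4,s5,s8} on symbol y: members go to different blocks, giving {s3,s4,s5,s8} and {s1}.
Split {s3,s4,s5,s8} by δ(·,x) → {s3,s5,s8} and {s4}.
No further refinement is possible. Final partition (6 blocks): {s2} | {s3,s5,s8} | {s0} | {s7} | {s1} | {s4}.

6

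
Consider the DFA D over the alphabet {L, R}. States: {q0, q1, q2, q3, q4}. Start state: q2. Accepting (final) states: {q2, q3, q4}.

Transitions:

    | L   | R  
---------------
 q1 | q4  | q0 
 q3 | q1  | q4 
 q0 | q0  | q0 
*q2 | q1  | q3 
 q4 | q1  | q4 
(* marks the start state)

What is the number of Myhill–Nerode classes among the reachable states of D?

3

P0 = {q2,q3,q4} | {q0,q1}.
On input L, block {q0,q1} splits into {q0} and {q1}.
The partition is now stable with 3 blocks: {q2,q3,q4} | {q0} | {q1}.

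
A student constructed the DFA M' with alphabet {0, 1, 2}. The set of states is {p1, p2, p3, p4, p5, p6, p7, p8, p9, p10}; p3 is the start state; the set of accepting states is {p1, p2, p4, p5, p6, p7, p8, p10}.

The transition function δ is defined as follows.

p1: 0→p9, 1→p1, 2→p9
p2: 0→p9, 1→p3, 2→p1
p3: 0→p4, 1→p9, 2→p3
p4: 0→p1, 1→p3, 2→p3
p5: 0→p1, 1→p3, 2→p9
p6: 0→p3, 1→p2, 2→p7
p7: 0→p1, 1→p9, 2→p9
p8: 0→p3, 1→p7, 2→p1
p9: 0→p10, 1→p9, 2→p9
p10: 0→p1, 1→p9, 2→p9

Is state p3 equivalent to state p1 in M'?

No

States {p2,p5,p6,p7,p8} cannot be reached from the start state, so discard them.
Initial partition by acceptance: {p1,p4,p10} | {p3,p9}.
Split {p1,p4,p10} by δ(·,0) → {p4,p10} and {p1}.
Stable partition: {p4,p10} | {p3,p9} | {p1} — 3 equivalence classes.
p3 and p1 end up in different blocks, so they are distinguishable. For instance, the string 'ε' is accepted from only p1.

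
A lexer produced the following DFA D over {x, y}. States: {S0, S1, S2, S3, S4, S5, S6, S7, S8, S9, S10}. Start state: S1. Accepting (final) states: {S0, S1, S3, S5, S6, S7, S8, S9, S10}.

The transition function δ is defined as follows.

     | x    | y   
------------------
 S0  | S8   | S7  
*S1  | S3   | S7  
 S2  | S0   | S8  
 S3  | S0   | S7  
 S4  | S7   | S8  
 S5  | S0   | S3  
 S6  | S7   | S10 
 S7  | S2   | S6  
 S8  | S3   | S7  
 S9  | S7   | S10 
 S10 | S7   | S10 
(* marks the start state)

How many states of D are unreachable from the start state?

BFS from S1 reaches {S0, S1, S2, S3, S6, S7, S8, S10}; the 3 state(s) S4, S5, S9 are never visited.

3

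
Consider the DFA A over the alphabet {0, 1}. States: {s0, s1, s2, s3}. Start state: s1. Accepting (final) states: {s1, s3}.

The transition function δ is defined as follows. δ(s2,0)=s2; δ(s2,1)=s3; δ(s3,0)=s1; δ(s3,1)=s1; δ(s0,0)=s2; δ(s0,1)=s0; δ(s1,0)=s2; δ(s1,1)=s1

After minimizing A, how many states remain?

First remove the unreachable states {s0}; 3 states remain.
P0 = {s1,s3} | {s2}.
Refine {s1,s3} on symbol 0: members go to different blocks, giving {s1} and {s3}.
No further refinement is possible. Final partition (3 blocks): {s1} | {s2} | {s3}.

3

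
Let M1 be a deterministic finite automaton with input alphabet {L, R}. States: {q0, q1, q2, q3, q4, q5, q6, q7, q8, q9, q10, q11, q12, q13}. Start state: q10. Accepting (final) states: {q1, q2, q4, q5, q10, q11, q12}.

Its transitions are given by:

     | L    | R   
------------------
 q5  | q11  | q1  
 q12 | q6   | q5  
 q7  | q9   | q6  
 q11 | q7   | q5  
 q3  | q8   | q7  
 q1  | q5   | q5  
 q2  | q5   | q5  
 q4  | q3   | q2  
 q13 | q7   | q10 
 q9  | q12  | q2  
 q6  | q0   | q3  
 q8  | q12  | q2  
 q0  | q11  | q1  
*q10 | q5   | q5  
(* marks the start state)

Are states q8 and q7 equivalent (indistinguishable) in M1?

Reachable states from the start: {q0,q1,q2,q3,q5,q6,q7,q8,q9,q10,q11,q12}. Unreachable: {q4,q13} — drop them.
Start with accepting vs non-accepting: {q1,q2,q5,q10,q11,q12} | {q0,q3,q6,q7,q8,q9}.
On input L, block {q1,q2,q5,q10,q11,q12} splits into {q1,q2,q5,q10} and {q11,q12}.
Split {q1,q2,q5,q10} by δ(·,L) → {q1,q2,q10} and {q5}.
On input L, block {q0,q3,q6,q7,q8,q9} splits into {q0,q8,q9} and {q3,q6,q7}.
The partition is now stable with 5 blocks: {q1,q2,q10} | {q0,q8,q9} | {q11,q12} | {q5} | {q3,q6,q7}.
q8 and q7 end up in different blocks, so they are distinguishable. For instance, the string 'L' is accepted from only q8.

No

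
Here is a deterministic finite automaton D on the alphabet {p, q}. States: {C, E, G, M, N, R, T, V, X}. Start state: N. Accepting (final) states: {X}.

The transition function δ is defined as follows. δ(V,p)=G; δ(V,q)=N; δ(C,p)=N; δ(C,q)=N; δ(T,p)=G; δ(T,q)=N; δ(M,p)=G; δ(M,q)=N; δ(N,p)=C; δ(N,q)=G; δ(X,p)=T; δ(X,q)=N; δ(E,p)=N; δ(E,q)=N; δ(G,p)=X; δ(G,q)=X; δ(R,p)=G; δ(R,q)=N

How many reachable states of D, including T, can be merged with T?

States {E,M,R,V} cannot be reached from the start state, so discard them.
Start with accepting vs non-accepting: {X} | {C,G,N,T}.
Split {C,G,N,T} by δ(·,p) → {C,N,T} and {G}.
Refine {C,N,T} on symbol p: members go to different blocks, giving {C,N} and {T}.
On input q, block {C,N} splits into {C} and {N}.
The partition is now stable with 5 blocks: {X} | {C} | {G} | {T} | {N}.
The equivalence class containing T is {T}, of size 1.

1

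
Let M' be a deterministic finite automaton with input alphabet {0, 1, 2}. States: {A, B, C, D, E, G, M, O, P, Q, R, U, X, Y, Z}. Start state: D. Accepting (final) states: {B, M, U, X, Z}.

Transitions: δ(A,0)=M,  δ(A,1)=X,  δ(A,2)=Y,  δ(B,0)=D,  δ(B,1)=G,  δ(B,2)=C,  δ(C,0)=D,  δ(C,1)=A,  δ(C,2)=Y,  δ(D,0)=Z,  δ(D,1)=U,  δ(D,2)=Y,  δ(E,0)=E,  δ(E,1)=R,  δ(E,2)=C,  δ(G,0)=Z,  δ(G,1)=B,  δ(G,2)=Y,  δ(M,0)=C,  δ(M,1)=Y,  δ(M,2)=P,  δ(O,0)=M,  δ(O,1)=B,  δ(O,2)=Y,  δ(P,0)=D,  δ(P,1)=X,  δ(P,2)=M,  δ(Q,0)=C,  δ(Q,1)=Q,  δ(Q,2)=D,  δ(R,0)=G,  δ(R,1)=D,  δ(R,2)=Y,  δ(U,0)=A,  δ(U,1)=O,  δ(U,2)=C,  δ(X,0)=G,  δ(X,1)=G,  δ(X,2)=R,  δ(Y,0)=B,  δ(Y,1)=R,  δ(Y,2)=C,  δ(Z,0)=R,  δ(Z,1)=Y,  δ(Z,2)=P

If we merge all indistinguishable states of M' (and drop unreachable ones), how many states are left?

States {E,Q} cannot be reached from the start state, so discard them.
Start with accepting vs non-accepting: {B,M,U,X,Z} | {A,C,D,G,O,P,R,Y}.
Refine {A,C,D,G,O,P,R,Y} on symbol 0: members go to different blocks, giving {A,D,G,O,Y} and {C,P,R}.
Split {B,M,U,X,Z} by δ(·,0) → {B,U,X} and {M,Z}.
On input 0, block {A,D,G,O,Y} splits into {A,D,G,O} and {Y}.
Split {C,P,R} by δ(·,1) → {C,R} and {P}.
The partition is now stable with 6 blocks: {B,U,X} | {A,D,G,O} | {C,R} | {M,Z} | {Y} | {P}.

6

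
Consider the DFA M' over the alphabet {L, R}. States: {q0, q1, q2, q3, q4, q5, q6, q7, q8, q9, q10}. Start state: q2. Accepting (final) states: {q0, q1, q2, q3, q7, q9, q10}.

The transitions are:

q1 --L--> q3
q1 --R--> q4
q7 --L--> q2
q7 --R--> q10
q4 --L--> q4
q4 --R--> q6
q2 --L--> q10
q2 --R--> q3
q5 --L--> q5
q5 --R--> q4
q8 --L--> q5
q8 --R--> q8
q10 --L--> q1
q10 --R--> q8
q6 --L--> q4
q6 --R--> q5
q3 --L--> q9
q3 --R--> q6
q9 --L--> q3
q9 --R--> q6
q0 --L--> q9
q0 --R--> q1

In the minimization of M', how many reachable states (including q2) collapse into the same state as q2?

States {q0,q7} cannot be reached from the start state, so discard them.
Start with accepting vs non-accepting: {q1,q2,q3,q9,q10} | {q4,q5,q6,q8}.
On input R, block {q1,q2,q3,q9,q10} splits into {q1,q3,q9,q10} and {q2}.
Stable partition: {q1,q3,q9,q10} | {q4,q5,q6,q8} | {q2} — 3 equivalence classes.
State q2 belongs to the block {q2}, which has 1 states.

1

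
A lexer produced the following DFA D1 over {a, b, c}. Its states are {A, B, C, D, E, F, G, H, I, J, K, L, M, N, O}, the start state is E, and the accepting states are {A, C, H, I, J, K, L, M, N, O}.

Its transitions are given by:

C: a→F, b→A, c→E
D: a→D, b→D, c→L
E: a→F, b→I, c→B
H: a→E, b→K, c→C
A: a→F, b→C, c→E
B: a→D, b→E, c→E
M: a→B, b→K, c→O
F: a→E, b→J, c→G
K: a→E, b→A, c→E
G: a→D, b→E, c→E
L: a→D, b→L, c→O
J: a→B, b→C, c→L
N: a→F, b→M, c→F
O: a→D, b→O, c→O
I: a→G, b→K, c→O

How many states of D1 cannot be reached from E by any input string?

3

Starting at E and following transitions, the reachable set is {A, B, C, D, E, F, G, I, J, K, L, O}. That leaves H, M, N unreachable — 3 in total.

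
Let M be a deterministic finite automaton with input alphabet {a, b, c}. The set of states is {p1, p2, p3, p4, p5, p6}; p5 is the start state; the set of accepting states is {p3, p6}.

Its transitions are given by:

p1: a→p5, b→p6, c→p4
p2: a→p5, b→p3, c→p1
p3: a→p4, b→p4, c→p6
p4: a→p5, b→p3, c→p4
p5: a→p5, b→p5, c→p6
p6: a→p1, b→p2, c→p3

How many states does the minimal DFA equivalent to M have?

3

Initial partition by acceptance: {p3,p6} | {p1,p2,p4,p5}.
On input b, block {p1,p2,p4,p5} splits into {p1,p2,p4} and {p5}.
The partition is now stable with 3 blocks: {p3,p6} | {p1,p2,p4} | {p5}.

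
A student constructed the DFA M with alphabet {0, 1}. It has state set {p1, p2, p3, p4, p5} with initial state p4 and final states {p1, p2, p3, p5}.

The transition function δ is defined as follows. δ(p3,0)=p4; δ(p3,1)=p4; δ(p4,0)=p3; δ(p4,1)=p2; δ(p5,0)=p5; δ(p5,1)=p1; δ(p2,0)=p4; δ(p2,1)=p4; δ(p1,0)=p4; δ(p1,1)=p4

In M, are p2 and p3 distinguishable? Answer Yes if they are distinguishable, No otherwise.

States {p1,p5} cannot be reached from the start state, so discard them.
Start with accepting vs non-accepting: {p2,p3} | {p4}.
Stable partition: {p2,p3} | {p4} — 2 equivalence classes.
p2 and p3 lie in the same block of the stable partition, so they are equivalent — no string distinguishes them.

No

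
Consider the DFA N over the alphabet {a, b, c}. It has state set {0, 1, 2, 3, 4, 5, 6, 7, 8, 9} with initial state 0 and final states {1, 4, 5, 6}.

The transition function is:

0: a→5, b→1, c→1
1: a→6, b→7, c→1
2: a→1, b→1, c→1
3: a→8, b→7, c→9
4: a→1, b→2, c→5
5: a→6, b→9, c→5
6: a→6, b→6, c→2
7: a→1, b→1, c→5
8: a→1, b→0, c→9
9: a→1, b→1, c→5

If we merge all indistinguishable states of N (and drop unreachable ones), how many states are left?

3

Reachable states from the start: {0,1,2,5,6,7,9}. Unreachable: {3,4,8} — drop them.
Initial partition by acceptance: {1,5,6} | {0,2,7,9}.
On input b, block {1,5,6} splits into {1,5} and {6}.
Stable partition: {1,5} | {0,2,7,9} | {6} — 3 equivalence classes.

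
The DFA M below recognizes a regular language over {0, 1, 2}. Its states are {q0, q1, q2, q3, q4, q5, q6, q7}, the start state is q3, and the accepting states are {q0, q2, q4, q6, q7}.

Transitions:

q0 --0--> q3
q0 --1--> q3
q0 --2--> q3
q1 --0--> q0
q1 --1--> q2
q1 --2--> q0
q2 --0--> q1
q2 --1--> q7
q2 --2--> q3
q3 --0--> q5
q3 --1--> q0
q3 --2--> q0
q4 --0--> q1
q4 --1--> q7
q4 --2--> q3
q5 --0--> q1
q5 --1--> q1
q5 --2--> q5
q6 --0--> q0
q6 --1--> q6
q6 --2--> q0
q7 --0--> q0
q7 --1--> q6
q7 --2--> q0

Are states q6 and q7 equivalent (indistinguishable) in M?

Yes

States {q4} cannot be reached from the start state, so discard them.
Initial partition by acceptance: {q0,q2,q6,q7} | {q1,q3,q5}.
Refine {q0,q2,q6,q7} on symbol 0: members go to different blocks, giving {q0,q2} and {q6,q7}.
Split {q0,q2} by δ(·,1) → {q0} and {q2}.
Split {q1,q3,q5} by δ(·,0) → {q3,q5} and {q1}.
Split {q3,q5} by δ(·,0) → {q3} and {q5}.
The partition is now stable with 6 blocks: {q0} | {q3} | {q6,q7} | {q2} | {q1} | {q5}.
q6 and q7 lie in the same block of the stable partition, so they are equivalent — no string distinguishes them.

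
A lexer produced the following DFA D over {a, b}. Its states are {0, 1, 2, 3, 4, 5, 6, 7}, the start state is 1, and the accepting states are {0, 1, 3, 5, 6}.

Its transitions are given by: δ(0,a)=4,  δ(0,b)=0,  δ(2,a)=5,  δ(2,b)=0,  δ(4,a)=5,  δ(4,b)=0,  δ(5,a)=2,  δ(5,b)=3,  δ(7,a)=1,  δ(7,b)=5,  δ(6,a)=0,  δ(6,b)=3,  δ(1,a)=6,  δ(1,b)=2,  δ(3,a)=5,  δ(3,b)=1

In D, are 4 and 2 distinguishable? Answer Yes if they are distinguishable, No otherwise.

No

First remove the unreachable states {7}; 7 states remain.
P0 = {0,1,3,5,6} | {2,4}.
On input a, block {0,1,3,5,6} splits into {1,3,6} and {0,5}.
Refine {1,3,6} on symbol a: members go to different blocks, giving {3,6} and {1}.
Refine {3,6} on symbol b: members go to different blocks, giving {3} and {6}.
On input b, block {0,5} splits into {0} and {5}.
Stable partition: {3} | {2,4} | {0} | {1} | {6} | {5} — 6 equivalence classes.
4 and 2 lie in the same block of the stable partition, so they are equivalent — no string distinguishes them.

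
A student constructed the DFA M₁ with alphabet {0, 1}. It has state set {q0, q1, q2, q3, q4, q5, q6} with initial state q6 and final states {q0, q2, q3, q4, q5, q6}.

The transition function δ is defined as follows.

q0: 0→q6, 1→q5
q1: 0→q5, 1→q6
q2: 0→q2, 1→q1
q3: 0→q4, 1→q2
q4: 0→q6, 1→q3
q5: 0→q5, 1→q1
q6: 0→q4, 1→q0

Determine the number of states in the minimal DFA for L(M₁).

4

All states are reachable from the start state.
Initial partition by acceptance: {q0,q2,q3,q4,q5,q6} | {q1}.
Split {q0,q2,q3,q4,q5,q6} by δ(·,1) → {q0,q3,q4,q6} and {q2,q5}.
On input 1, block {q0,q3,q4,q6} splits into {q0,q3} and {q4,q6}.
Stable partition: {q0,q3} | {q1} | {q2,q5} | {q4,q6} — 4 equivalence classes.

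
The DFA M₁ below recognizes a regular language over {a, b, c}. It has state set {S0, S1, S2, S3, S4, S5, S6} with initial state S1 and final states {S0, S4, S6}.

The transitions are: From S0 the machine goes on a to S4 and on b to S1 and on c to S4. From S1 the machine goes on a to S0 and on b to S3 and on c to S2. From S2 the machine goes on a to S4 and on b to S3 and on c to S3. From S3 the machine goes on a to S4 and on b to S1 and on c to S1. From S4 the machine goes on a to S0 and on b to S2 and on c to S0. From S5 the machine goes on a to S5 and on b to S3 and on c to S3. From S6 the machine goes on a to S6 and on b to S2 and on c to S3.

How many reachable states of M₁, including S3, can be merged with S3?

3

States {S5,S6} cannot be reached from the start state, so discard them.
Initial partition by acceptance: {S0,S4} | {S1,S2,S3}.
Stable partition: {S0,S4} | {S1,S2,S3} — 2 equivalence classes.
The equivalence class containing S3 is {S1,S2,S3}, of size 3.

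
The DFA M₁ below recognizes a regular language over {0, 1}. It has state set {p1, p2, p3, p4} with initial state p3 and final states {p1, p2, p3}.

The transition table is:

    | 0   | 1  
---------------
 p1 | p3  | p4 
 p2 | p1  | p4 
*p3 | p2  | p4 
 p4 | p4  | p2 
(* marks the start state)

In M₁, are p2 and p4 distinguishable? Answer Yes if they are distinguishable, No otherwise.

All states are reachable from the start state.
Initial partition by acceptance: {p1,p2,p3} | {p4}.
The partition is now stable with 2 blocks: {p1,p2,p3} | {p4}.
p2 and p4 end up in different blocks, so they are distinguishable. For instance, the string 'ε' is accepted from only p2.

Yes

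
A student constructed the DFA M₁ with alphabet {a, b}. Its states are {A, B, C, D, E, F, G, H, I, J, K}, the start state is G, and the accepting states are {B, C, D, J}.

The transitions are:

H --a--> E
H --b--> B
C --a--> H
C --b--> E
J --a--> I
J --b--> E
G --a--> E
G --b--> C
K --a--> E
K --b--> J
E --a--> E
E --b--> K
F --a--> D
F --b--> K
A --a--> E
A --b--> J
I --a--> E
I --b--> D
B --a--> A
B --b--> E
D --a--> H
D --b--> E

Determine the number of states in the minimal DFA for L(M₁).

First remove the unreachable states {F}; 10 states remain.
Initial partition by acceptance: {B,C,D,J} | {A,E,G,H,I,K}.
Refine {A,E,G,H,I,K} on symbol b: members go to different blocks, giving {A,G,H,I,K} and {E}.
Stable partition: {B,C,D,J} | {A,G,H,I,K} | {E} — 3 equivalence classes.

3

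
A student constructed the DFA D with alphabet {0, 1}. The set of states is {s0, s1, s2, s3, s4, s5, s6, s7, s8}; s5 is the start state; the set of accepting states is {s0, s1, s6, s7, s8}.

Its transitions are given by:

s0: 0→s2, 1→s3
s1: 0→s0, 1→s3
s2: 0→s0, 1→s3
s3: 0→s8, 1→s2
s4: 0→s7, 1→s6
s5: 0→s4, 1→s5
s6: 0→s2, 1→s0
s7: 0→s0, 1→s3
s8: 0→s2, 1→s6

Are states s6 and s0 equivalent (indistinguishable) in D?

States {s1} cannot be reached from the start state, so discard them.
Initial partition by acceptance: {s0,s6,s7,s8} | {s2,s3,s4,s5}.
Split {s0,s6,s7,s8} by δ(·,0) → {s0,s6,s8} and {s7}.
Split {s0,s6,s8} by δ(·,1) → {s6,s8} and {s0}.
On input 1, block {s6,s8} splits into {s6} and {s8}.
Refine {s2,s3,s4,s5} on symbol 0: members go to different blocks, giving {s2} and {s3} and {s4} and {s5}.
The partition is now stable with 8 blocks: {s6} | {s2} | {s7} | {s0} | {s8} | {s3} | {s4} | {s5}.
s6 and s0 end up in different blocks, so they are distinguishable. For instance, the string '1' is accepted from only s6.

No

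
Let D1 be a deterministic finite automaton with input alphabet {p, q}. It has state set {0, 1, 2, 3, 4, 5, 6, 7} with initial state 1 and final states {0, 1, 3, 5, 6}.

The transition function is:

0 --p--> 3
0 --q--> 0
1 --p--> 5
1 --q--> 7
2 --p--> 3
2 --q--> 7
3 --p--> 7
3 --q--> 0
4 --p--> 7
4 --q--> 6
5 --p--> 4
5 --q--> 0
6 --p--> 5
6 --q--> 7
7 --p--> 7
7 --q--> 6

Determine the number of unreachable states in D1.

BFS from 1 reaches {0, 1, 3, 4, 5, 6, 7}; the 1 state(s) 2 are never visited.

1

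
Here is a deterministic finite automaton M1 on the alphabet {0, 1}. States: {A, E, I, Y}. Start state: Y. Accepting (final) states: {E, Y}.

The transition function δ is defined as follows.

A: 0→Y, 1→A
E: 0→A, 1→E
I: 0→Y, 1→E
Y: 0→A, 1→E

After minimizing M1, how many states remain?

First remove the unreachable states {I}; 3 states remain.
Initial partition by acceptance: {E,Y} | {A}.
The partition is now stable with 2 blocks: {E,Y} | {A}.

2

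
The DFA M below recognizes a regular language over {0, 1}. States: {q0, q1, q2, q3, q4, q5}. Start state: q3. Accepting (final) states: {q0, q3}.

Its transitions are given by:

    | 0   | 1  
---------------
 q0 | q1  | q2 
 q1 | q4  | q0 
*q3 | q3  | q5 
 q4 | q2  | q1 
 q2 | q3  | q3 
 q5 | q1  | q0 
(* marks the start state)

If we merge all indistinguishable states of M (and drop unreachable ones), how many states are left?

6

Every state is reachable, so we keep all 6.
Initial partition by acceptance: {q0,q3} | {q1,q2,q4,q5}.
Split {q0,q3} by δ(·,0) → {q0} and {q3}.
On input 0, block {q1,q2,q4,q5} splits into {q1,q4,q5} and {q2}.
Refine {q1,q4,q5} on symbol 0: members go to different blocks, giving {q1,q5} and {q4}.
Refine {q1,q5} on symbol 0: members go to different blocks, giving {q1} and {q5}.
The partition is now stable with 6 blocks: {q0} | {q1} | {q3} | {q2} | {q4} | {q5}.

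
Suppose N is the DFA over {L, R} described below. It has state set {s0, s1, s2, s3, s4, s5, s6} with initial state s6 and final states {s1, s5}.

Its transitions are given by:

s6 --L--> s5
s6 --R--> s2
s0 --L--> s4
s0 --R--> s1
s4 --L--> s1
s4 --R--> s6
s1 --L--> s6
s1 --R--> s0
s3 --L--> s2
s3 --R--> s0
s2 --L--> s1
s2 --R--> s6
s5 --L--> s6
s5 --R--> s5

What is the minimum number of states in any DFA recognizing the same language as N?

5

First remove the unreachable states {s3}; 6 states remain.
Start with accepting vs non-accepting: {s1,s5} | {s0,s2,s4,s6}.
On input R, block {s1,s5} splits into {s1} and {s5}.
On input L, block {s0,s2,s4,s6} splits into {s2,s4} and {s0} and {s6}.
Stable partition: {s1} | {s2,s4} | {s5} | {s0} | {s6} — 5 equivalence classes.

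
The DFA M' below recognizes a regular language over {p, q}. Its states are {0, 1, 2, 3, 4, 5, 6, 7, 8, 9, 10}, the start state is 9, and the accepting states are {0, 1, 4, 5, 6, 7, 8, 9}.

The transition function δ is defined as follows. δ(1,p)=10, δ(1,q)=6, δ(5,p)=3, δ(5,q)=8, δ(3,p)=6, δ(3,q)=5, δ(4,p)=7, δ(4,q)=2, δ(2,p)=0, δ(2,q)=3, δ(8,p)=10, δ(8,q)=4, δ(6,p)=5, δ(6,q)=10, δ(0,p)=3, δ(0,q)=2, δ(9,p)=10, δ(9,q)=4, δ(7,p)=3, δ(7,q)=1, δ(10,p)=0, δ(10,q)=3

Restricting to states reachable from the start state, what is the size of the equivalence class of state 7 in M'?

2

All states are reachable from the start state.
Start with accepting vs non-accepting: {0,1,4,5,6,7,8,9} | {2,3,10}.
Split {0,1,4,5,6,7,8,9} by δ(·,p) → {0,1,5,7,8,9} and {4,6}.
Refine {0,1,5,7,8,9} on symbol q: members go to different blocks, giving {1,8,9} and {5,7} and {0}.
Split {2,3,10} by δ(·,p) → {2,10} and {3}.
Stable partition: {1,8,9} | {2,10} | {4,6} | {5,7} | {0} | {3} — 6 equivalence classes.
State 7 belongs to the block {5,7}, which has 2 states.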